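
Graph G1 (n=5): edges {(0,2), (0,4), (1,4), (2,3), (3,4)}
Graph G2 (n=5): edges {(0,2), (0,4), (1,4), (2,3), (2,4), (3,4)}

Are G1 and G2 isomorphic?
No, not isomorphic

The graphs are NOT isomorphic.

Counting edges: G1 has 5 edge(s); G2 has 6 edge(s).
Edge count is an isomorphism invariant (a bijection on vertices induces a bijection on edges), so differing edge counts rule out isomorphism.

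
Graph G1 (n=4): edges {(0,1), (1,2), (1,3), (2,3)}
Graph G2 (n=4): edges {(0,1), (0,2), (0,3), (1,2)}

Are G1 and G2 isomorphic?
Yes, isomorphic

The graphs are isomorphic.
One valid mapping φ: V(G1) → V(G2): 0→3, 1→0, 2→1, 3→2

Verify φ preserves adjacency — for each edge of G1, its image is an edge of G2:
  (0,1) → (φ(0),φ(1)) = (0,3) ∈ E(G2) ✓
  (1,2) → (φ(1),φ(2)) = (0,1) ∈ E(G2) ✓
  (1,3) → (φ(1),φ(3)) = (0,2) ∈ E(G2) ✓
  (2,3) → (φ(2),φ(3)) = (1,2) ∈ E(G2) ✓
All 4 edges of G1 map to edges of G2, and |E(G1)| = |E(G2)| = 4, so φ is a bijection on edges as well as vertices. Hence G1 ≅ G2.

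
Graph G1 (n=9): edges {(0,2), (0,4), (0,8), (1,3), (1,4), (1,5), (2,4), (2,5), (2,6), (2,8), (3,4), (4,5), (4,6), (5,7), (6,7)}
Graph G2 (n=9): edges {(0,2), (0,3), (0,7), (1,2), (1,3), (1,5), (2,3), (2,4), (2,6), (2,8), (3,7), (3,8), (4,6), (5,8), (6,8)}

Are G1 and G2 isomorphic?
Yes, isomorphic

The graphs are isomorphic.
One valid mapping φ: V(G1) → V(G2): 0→0, 1→6, 2→3, 3→4, 4→2, 5→8, 6→1, 7→5, 8→7

Verify φ preserves adjacency — for each edge of G1, its image is an edge of G2:
  (0,2) → (φ(0),φ(2)) = (0,3) ∈ E(G2) ✓
  (0,4) → (φ(0),φ(4)) = (0,2) ∈ E(G2) ✓
  (0,8) → (φ(0),φ(8)) = (0,7) ∈ E(G2) ✓
  (1,3) → (φ(1),φ(3)) = (4,6) ∈ E(G2) ✓
  (1,4) → (φ(1),φ(4)) = (2,6) ∈ E(G2) ✓
  (1,5) → (φ(1),φ(5)) = (6,8) ∈ E(G2) ✓
  (2,4) → (φ(2),φ(4)) = (2,3) ∈ E(G2) ✓
  (2,5) → (φ(2),φ(5)) = (3,8) ∈ E(G2) ✓
  (2,6) → (φ(2),φ(6)) = (1,3) ∈ E(G2) ✓
  (2,8) → (φ(2),φ(8)) = (3,7) ∈ E(G2) ✓
  (3,4) → (φ(3),φ(4)) = (2,4) ∈ E(G2) ✓
  (4,5) → (φ(4),φ(5)) = (2,8) ∈ E(G2) ✓
  (4,6) → (φ(4),φ(6)) = (1,2) ∈ E(G2) ✓
  (5,7) → (φ(5),φ(7)) = (5,8) ∈ E(G2) ✓
  (6,7) → (φ(6),φ(7)) = (1,5) ∈ E(G2) ✓
All 15 edges of G1 map to edges of G2, and |E(G1)| = |E(G2)| = 15, so φ is a bijection on edges as well as vertices. Hence G1 ≅ G2.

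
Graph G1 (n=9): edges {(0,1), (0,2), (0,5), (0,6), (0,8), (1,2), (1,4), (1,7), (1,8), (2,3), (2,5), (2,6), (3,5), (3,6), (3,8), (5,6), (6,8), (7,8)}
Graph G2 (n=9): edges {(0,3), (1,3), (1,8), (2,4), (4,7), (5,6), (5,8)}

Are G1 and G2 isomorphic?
No, not isomorphic

The graphs are NOT isomorphic.

Connected components of G1: 1 component(s) with vertex sets [[0, 1, 2, 3, 4, 5, 6, 7, 8]], sizes [9].
Connected components of G2: 2 component(s) with vertex sets [[2, 4, 7], [0, 1, 3, 5, 6, 8]], sizes [3, 6].
The number of connected components (and the multiset of component sizes) is an isomorphism invariant — an isomorphism maps each component of G1 bijectively onto a component of G2. Since G1 has 1 component(s) and G2 has 2, they cannot be isomorphic.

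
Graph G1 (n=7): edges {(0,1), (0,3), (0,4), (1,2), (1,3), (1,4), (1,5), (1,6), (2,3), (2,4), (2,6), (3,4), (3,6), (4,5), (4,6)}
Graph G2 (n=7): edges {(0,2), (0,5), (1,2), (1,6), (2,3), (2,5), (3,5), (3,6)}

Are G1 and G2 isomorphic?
No, not isomorphic

The graphs are NOT isomorphic.

Degrees in G1: deg(0)=3, deg(1)=6, deg(2)=4, deg(3)=5, deg(4)=6, deg(5)=2, deg(6)=4.
Sorted degree sequence of G1: [6, 6, 5, 4, 4, 3, 2].
Degrees in G2: deg(0)=2, deg(1)=2, deg(2)=4, deg(3)=3, deg(4)=0, deg(5)=3, deg(6)=2.
Sorted degree sequence of G2: [4, 3, 3, 2, 2, 2, 0].
The (sorted) degree sequence is an isomorphism invariant, so since G1 and G2 have different degree sequences they cannot be isomorphic.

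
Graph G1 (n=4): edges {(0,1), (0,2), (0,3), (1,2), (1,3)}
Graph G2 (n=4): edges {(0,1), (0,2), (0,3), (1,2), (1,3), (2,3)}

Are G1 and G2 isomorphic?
No, not isomorphic

The graphs are NOT isomorphic.

Counting edges: G1 has 5 edge(s); G2 has 6 edge(s).
Edge count is an isomorphism invariant (a bijection on vertices induces a bijection on edges), so differing edge counts rule out isomorphism.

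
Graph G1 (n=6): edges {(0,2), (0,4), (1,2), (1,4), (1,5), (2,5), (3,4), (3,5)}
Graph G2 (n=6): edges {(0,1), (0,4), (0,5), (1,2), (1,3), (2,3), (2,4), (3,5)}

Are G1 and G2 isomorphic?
Yes, isomorphic

The graphs are isomorphic.
One valid mapping φ: V(G1) → V(G2): 0→5, 1→1, 2→3, 3→4, 4→0, 5→2

Verify φ preserves adjacency — for each edge of G1, its image is an edge of G2:
  (0,2) → (φ(0),φ(2)) = (3,5) ∈ E(G2) ✓
  (0,4) → (φ(0),φ(4)) = (0,5) ∈ E(G2) ✓
  (1,2) → (φ(1),φ(2)) = (1,3) ∈ E(G2) ✓
  (1,4) → (φ(1),φ(4)) = (0,1) ∈ E(G2) ✓
  (1,5) → (φ(1),φ(5)) = (1,2) ∈ E(G2) ✓
  (2,5) → (φ(2),φ(5)) = (2,3) ∈ E(G2) ✓
  (3,4) → (φ(3),φ(4)) = (0,4) ∈ E(G2) ✓
  (3,5) → (φ(3),φ(5)) = (2,4) ∈ E(G2) ✓
All 8 edges of G1 map to edges of G2, and |E(G1)| = |E(G2)| = 8, so φ is a bijection on edges as well as vertices. Hence G1 ≅ G2.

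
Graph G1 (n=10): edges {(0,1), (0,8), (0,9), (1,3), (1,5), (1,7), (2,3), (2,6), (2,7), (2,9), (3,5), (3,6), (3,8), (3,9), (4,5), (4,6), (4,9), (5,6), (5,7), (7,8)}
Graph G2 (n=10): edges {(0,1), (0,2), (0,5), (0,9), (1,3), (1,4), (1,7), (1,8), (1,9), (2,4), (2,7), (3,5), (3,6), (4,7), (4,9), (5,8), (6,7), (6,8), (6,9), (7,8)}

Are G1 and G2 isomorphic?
Yes, isomorphic

The graphs are isomorphic.
One valid mapping φ: V(G1) → V(G2): 0→5, 1→8, 2→9, 3→1, 4→2, 5→7, 6→4, 7→6, 8→3, 9→0

Verify φ preserves adjacency — for each edge of G1, its image is an edge of G2:
  (0,1) → (φ(0),φ(1)) = (5,8) ∈ E(G2) ✓
  (0,8) → (φ(0),φ(8)) = (3,5) ∈ E(G2) ✓
  (0,9) → (φ(0),φ(9)) = (0,5) ∈ E(G2) ✓
  (1,3) → (φ(1),φ(3)) = (1,8) ∈ E(G2) ✓
  (1,5) → (φ(1),φ(5)) = (7,8) ∈ E(G2) ✓
  (1,7) → (φ(1),φ(7)) = (6,8) ∈ E(G2) ✓
  (2,3) → (φ(2),φ(3)) = (1,9) ∈ E(G2) ✓
  (2,6) → (φ(2),φ(6)) = (4,9) ∈ E(G2) ✓
  (2,7) → (φ(2),φ(7)) = (6,9) ∈ E(G2) ✓
  (2,9) → (φ(2),φ(9)) = (0,9) ∈ E(G2) ✓
  (3,5) → (φ(3),φ(5)) = (1,7) ∈ E(G2) ✓
  (3,6) → (φ(3),φ(6)) = (1,4) ∈ E(G2) ✓
  (3,8) → (φ(3),φ(8)) = (1,3) ∈ E(G2) ✓
  (3,9) → (φ(3),φ(9)) = (0,1) ∈ E(G2) ✓
  (4,5) → (φ(4),φ(5)) = (2,7) ∈ E(G2) ✓
  (4,6) → (φ(4),φ(6)) = (2,4) ∈ E(G2) ✓
  (4,9) → (φ(4),φ(9)) = (0,2) ∈ E(G2) ✓
  (5,6) → (φ(5),φ(6)) = (4,7) ∈ E(G2) ✓
  (5,7) → (φ(5),φ(7)) = (6,7) ∈ E(G2) ✓
  (7,8) → (φ(7),φ(8)) = (3,6) ∈ E(G2) ✓
All 20 edges of G1 map to edges of G2, and |E(G1)| = |E(G2)| = 20, so φ is a bijection on edges as well as vertices. Hence G1 ≅ G2.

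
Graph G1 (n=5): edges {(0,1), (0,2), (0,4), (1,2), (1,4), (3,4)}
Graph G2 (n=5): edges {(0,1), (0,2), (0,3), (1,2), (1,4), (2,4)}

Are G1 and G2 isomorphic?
Yes, isomorphic

The graphs are isomorphic.
One valid mapping φ: V(G1) → V(G2): 0→1, 1→2, 2→4, 3→3, 4→0

Verify φ preserves adjacency — for each edge of G1, its image is an edge of G2:
  (0,1) → (φ(0),φ(1)) = (1,2) ∈ E(G2) ✓
  (0,2) → (φ(0),φ(2)) = (1,4) ∈ E(G2) ✓
  (0,4) → (φ(0),φ(4)) = (0,1) ∈ E(G2) ✓
  (1,2) → (φ(1),φ(2)) = (2,4) ∈ E(G2) ✓
  (1,4) → (φ(1),φ(4)) = (0,2) ∈ E(G2) ✓
  (3,4) → (φ(3),φ(4)) = (0,3) ∈ E(G2) ✓
All 6 edges of G1 map to edges of G2, and |E(G1)| = |E(G2)| = 6, so φ is a bijection on edges as well as vertices. Hence G1 ≅ G2.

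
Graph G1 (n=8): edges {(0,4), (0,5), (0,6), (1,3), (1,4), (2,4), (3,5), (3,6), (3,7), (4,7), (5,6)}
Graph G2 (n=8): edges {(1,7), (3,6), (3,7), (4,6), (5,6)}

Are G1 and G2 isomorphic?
No, not isomorphic

The graphs are NOT isomorphic.

Connected components of G1: 1 component(s) with vertex sets [[0, 1, 2, 3, 4, 5, 6, 7]], sizes [8].
Connected components of G2: 3 component(s) with vertex sets [[0], [2], [1, 3, 4, 5, 6, 7]], sizes [1, 1, 6].
The number of connected components (and the multiset of component sizes) is an isomorphism invariant — an isomorphism maps each component of G1 bijectively onto a component of G2. Since G1 has 1 component(s) and G2 has 3, they cannot be isomorphic.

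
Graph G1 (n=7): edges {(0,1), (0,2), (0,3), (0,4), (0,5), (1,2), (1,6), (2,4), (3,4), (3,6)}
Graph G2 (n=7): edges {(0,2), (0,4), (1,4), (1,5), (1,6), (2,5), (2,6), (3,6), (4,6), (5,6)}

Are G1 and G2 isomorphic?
Yes, isomorphic

The graphs are isomorphic.
One valid mapping φ: V(G1) → V(G2): 0→6, 1→4, 2→1, 3→2, 4→5, 5→3, 6→0

Verify φ preserves adjacency — for each edge of G1, its image is an edge of G2:
  (0,1) → (φ(0),φ(1)) = (4,6) ∈ E(G2) ✓
  (0,2) → (φ(0),φ(2)) = (1,6) ∈ E(G2) ✓
  (0,3) → (φ(0),φ(3)) = (2,6) ∈ E(G2) ✓
  (0,4) → (φ(0),φ(4)) = (5,6) ∈ E(G2) ✓
  (0,5) → (φ(0),φ(5)) = (3,6) ∈ E(G2) ✓
  (1,2) → (φ(1),φ(2)) = (1,4) ∈ E(G2) ✓
  (1,6) → (φ(1),φ(6)) = (0,4) ∈ E(G2) ✓
  (2,4) → (φ(2),φ(4)) = (1,5) ∈ E(G2) ✓
  (3,4) → (φ(3),φ(4)) = (2,5) ∈ E(G2) ✓
  (3,6) → (φ(3),φ(6)) = (0,2) ∈ E(G2) ✓
All 10 edges of G1 map to edges of G2, and |E(G1)| = |E(G2)| = 10, so φ is a bijection on edges as well as vertices. Hence G1 ≅ G2.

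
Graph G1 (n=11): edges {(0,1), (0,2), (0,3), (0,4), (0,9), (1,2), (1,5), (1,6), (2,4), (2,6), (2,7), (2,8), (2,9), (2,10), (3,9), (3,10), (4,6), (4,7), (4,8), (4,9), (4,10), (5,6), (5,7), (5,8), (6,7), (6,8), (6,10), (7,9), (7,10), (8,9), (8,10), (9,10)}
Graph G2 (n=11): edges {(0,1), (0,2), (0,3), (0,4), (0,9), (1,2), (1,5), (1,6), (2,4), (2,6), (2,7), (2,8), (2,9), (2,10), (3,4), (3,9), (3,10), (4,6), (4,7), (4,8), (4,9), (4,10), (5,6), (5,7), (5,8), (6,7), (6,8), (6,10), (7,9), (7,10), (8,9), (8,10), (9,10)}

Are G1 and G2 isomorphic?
No, not isomorphic

The graphs are NOT isomorphic.

Counting edges: G1 has 32 edge(s); G2 has 33 edge(s).
Edge count is an isomorphism invariant (a bijection on vertices induces a bijection on edges), so differing edge counts rule out isomorphism.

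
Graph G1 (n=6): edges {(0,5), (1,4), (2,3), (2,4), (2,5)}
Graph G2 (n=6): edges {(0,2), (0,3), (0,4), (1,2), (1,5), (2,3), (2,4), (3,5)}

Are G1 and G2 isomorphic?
No, not isomorphic

The graphs are NOT isomorphic.

Counting triangles (3-cliques): G1 has 0, G2 has 2.
Triangle count is an isomorphism invariant, so differing triangle counts rule out isomorphism.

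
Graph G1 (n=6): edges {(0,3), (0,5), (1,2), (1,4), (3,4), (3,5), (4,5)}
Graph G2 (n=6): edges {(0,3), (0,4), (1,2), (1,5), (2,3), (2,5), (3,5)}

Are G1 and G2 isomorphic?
Yes, isomorphic

The graphs are isomorphic.
One valid mapping φ: V(G1) → V(G2): 0→1, 1→0, 2→4, 3→2, 4→3, 5→5

Verify φ preserves adjacency — for each edge of G1, its image is an edge of G2:
  (0,3) → (φ(0),φ(3)) = (1,2) ∈ E(G2) ✓
  (0,5) → (φ(0),φ(5)) = (1,5) ∈ E(G2) ✓
  (1,2) → (φ(1),φ(2)) = (0,4) ∈ E(G2) ✓
  (1,4) → (φ(1),φ(4)) = (0,3) ∈ E(G2) ✓
  (3,4) → (φ(3),φ(4)) = (2,3) ∈ E(G2) ✓
  (3,5) → (φ(3),φ(5)) = (2,5) ∈ E(G2) ✓
  (4,5) → (φ(4),φ(5)) = (3,5) ∈ E(G2) ✓
All 7 edges of G1 map to edges of G2, and |E(G1)| = |E(G2)| = 7, so φ is a bijection on edges as well as vertices. Hence G1 ≅ G2.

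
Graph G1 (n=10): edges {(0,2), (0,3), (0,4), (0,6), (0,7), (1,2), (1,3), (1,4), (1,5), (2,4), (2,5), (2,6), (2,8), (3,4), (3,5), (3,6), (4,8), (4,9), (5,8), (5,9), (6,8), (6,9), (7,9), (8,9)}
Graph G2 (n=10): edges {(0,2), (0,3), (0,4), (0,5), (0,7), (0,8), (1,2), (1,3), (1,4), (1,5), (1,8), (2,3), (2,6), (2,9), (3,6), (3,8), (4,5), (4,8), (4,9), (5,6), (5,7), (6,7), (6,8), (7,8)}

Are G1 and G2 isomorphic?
Yes, isomorphic

The graphs are isomorphic.
One valid mapping φ: V(G1) → V(G2): 0→4, 1→7, 2→8, 3→5, 4→0, 5→6, 6→1, 7→9, 8→3, 9→2

Verify φ preserves adjacency — for each edge of G1, its image is an edge of G2:
  (0,2) → (φ(0),φ(2)) = (4,8) ∈ E(G2) ✓
  (0,3) → (φ(0),φ(3)) = (4,5) ∈ E(G2) ✓
  (0,4) → (φ(0),φ(4)) = (0,4) ∈ E(G2) ✓
  (0,6) → (φ(0),φ(6)) = (1,4) ∈ E(G2) ✓
  (0,7) → (φ(0),φ(7)) = (4,9) ∈ E(G2) ✓
  (1,2) → (φ(1),φ(2)) = (7,8) ∈ E(G2) ✓
  (1,3) → (φ(1),φ(3)) = (5,7) ∈ E(G2) ✓
  (1,4) → (φ(1),φ(4)) = (0,7) ∈ E(G2) ✓
  (1,5) → (φ(1),φ(5)) = (6,7) ∈ E(G2) ✓
  (2,4) → (φ(2),φ(4)) = (0,8) ∈ E(G2) ✓
  (2,5) → (φ(2),φ(5)) = (6,8) ∈ E(G2) ✓
  (2,6) → (φ(2),φ(6)) = (1,8) ∈ E(G2) ✓
  (2,8) → (φ(2),φ(8)) = (3,8) ∈ E(G2) ✓
  (3,4) → (φ(3),φ(4)) = (0,5) ∈ E(G2) ✓
  (3,5) → (φ(3),φ(5)) = (5,6) ∈ E(G2) ✓
  (3,6) → (φ(3),φ(6)) = (1,5) ∈ E(G2) ✓
  (4,8) → (φ(4),φ(8)) = (0,3) ∈ E(G2) ✓
  (4,9) → (φ(4),φ(9)) = (0,2) ∈ E(G2) ✓
  (5,8) → (φ(5),φ(8)) = (3,6) ∈ E(G2) ✓
  (5,9) → (φ(5),φ(9)) = (2,6) ∈ E(G2) ✓
  (6,8) → (φ(6),φ(8)) = (1,3) ∈ E(G2) ✓
  (6,9) → (φ(6),φ(9)) = (1,2) ∈ E(G2) ✓
  (7,9) → (φ(7),φ(9)) = (2,9) ∈ E(G2) ✓
  (8,9) → (φ(8),φ(9)) = (2,3) ∈ E(G2) ✓
All 24 edges of G1 map to edges of G2, and |E(G1)| = |E(G2)| = 24, so φ is a bijection on edges as well as vertices. Hence G1 ≅ G2.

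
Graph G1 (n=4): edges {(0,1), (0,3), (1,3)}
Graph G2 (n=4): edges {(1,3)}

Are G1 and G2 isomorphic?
No, not isomorphic

The graphs are NOT isomorphic.

Counting edges: G1 has 3 edge(s); G2 has 1 edge(s).
Edge count is an isomorphism invariant (a bijection on vertices induces a bijection on edges), so differing edge counts rule out isomorphism.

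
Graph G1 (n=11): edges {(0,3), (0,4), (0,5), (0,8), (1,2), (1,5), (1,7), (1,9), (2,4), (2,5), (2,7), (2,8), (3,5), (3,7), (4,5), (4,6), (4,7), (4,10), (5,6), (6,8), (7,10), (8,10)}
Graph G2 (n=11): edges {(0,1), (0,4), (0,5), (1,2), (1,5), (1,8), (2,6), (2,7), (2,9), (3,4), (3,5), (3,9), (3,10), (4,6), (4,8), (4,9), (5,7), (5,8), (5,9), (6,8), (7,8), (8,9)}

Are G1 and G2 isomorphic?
Yes, isomorphic

The graphs are isomorphic.
One valid mapping φ: V(G1) → V(G2): 0→1, 1→3, 2→9, 3→0, 4→8, 5→5, 6→7, 7→4, 8→2, 9→10, 10→6

Verify φ preserves adjacency — for each edge of G1, its image is an edge of G2:
  (0,3) → (φ(0),φ(3)) = (0,1) ∈ E(G2) ✓
  (0,4) → (φ(0),φ(4)) = (1,8) ∈ E(G2) ✓
  (0,5) → (φ(0),φ(5)) = (1,5) ∈ E(G2) ✓
  (0,8) → (φ(0),φ(8)) = (1,2) ∈ E(G2) ✓
  (1,2) → (φ(1),φ(2)) = (3,9) ∈ E(G2) ✓
  (1,5) → (φ(1),φ(5)) = (3,5) ∈ E(G2) ✓
  (1,7) → (φ(1),φ(7)) = (3,4) ∈ E(G2) ✓
  (1,9) → (φ(1),φ(9)) = (3,10) ∈ E(G2) ✓
  (2,4) → (φ(2),φ(4)) = (8,9) ∈ E(G2) ✓
  (2,5) → (φ(2),φ(5)) = (5,9) ∈ E(G2) ✓
  (2,7) → (φ(2),φ(7)) = (4,9) ∈ E(G2) ✓
  (2,8) → (φ(2),φ(8)) = (2,9) ∈ E(G2) ✓
  (3,5) → (φ(3),φ(5)) = (0,5) ∈ E(G2) ✓
  (3,7) → (φ(3),φ(7)) = (0,4) ∈ E(G2) ✓
  (4,5) → (φ(4),φ(5)) = (5,8) ∈ E(G2) ✓
  (4,6) → (φ(4),φ(6)) = (7,8) ∈ E(G2) ✓
  (4,7) → (φ(4),φ(7)) = (4,8) ∈ E(G2) ✓
  (4,10) → (φ(4),φ(10)) = (6,8) ∈ E(G2) ✓
  (5,6) → (φ(5),φ(6)) = (5,7) ∈ E(G2) ✓
  (6,8) → (φ(6),φ(8)) = (2,7) ∈ E(G2) ✓
  (7,10) → (φ(7),φ(10)) = (4,6) ∈ E(G2) ✓
  (8,10) → (φ(8),φ(10)) = (2,6) ∈ E(G2) ✓
All 22 edges of G1 map to edges of G2, and |E(G1)| = |E(G2)| = 22, so φ is a bijection on edges as well as vertices. Hence G1 ≅ G2.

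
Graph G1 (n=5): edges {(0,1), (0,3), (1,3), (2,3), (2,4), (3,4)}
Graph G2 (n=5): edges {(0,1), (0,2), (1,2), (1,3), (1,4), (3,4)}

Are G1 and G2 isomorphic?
Yes, isomorphic

The graphs are isomorphic.
One valid mapping φ: V(G1) → V(G2): 0→2, 1→0, 2→3, 3→1, 4→4

Verify φ preserves adjacency — for each edge of G1, its image is an edge of G2:
  (0,1) → (φ(0),φ(1)) = (0,2) ∈ E(G2) ✓
  (0,3) → (φ(0),φ(3)) = (1,2) ∈ E(G2) ✓
  (1,3) → (φ(1),φ(3)) = (0,1) ∈ E(G2) ✓
  (2,3) → (φ(2),φ(3)) = (1,3) ∈ E(G2) ✓
  (2,4) → (φ(2),φ(4)) = (3,4) ∈ E(G2) ✓
  (3,4) → (φ(3),φ(4)) = (1,4) ∈ E(G2) ✓
All 6 edges of G1 map to edges of G2, and |E(G1)| = |E(G2)| = 6, so φ is a bijection on edges as well as vertices. Hence G1 ≅ G2.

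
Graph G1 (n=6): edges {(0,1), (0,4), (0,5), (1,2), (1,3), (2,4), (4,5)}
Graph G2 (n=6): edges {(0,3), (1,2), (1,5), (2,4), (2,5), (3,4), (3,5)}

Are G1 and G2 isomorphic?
Yes, isomorphic

The graphs are isomorphic.
One valid mapping φ: V(G1) → V(G2): 0→5, 1→3, 2→4, 3→0, 4→2, 5→1

Verify φ preserves adjacency — for each edge of G1, its image is an edge of G2:
  (0,1) → (φ(0),φ(1)) = (3,5) ∈ E(G2) ✓
  (0,4) → (φ(0),φ(4)) = (2,5) ∈ E(G2) ✓
  (0,5) → (φ(0),φ(5)) = (1,5) ∈ E(G2) ✓
  (1,2) → (φ(1),φ(2)) = (3,4) ∈ E(G2) ✓
  (1,3) → (φ(1),φ(3)) = (0,3) ∈ E(G2) ✓
  (2,4) → (φ(2),φ(4)) = (2,4) ∈ E(G2) ✓
  (4,5) → (φ(4),φ(5)) = (1,2) ∈ E(G2) ✓
All 7 edges of G1 map to edges of G2, and |E(G1)| = |E(G2)| = 7, so φ is a bijection on edges as well as vertices. Hence G1 ≅ G2.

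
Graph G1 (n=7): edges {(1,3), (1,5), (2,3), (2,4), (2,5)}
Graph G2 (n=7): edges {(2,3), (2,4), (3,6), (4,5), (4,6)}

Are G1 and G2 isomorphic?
Yes, isomorphic

The graphs are isomorphic.
One valid mapping φ: V(G1) → V(G2): 0→1, 1→3, 2→4, 3→6, 4→5, 5→2, 6→0

Verify φ preserves adjacency — for each edge of G1, its image is an edge of G2:
  (1,3) → (φ(1),φ(3)) = (3,6) ∈ E(G2) ✓
  (1,5) → (φ(1),φ(5)) = (2,3) ∈ E(G2) ✓
  (2,3) → (φ(2),φ(3)) = (4,6) ∈ E(G2) ✓
  (2,4) → (φ(2),φ(4)) = (4,5) ∈ E(G2) ✓
  (2,5) → (φ(2),φ(5)) = (2,4) ∈ E(G2) ✓
All 5 edges of G1 map to edges of G2, and |E(G1)| = |E(G2)| = 5, so φ is a bijection on edges as well as vertices. Hence G1 ≅ G2.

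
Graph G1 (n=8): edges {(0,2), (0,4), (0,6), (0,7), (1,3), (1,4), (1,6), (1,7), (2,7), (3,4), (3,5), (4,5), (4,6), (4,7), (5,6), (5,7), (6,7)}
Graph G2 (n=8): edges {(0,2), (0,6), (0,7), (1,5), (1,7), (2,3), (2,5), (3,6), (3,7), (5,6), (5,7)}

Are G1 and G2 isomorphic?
No, not isomorphic

The graphs are NOT isomorphic.

Degrees in G1: deg(0)=4, deg(1)=4, deg(2)=2, deg(3)=3, deg(4)=6, deg(5)=4, deg(6)=5, deg(7)=6.
Sorted degree sequence of G1: [6, 6, 5, 4, 4, 4, 3, 2].
Degrees in G2: deg(0)=3, deg(1)=2, deg(2)=3, deg(3)=3, deg(4)=0, deg(5)=4, deg(6)=3, deg(7)=4.
Sorted degree sequence of G2: [4, 4, 3, 3, 3, 3, 2, 0].
The (sorted) degree sequence is an isomorphism invariant, so since G1 and G2 have different degree sequences they cannot be isomorphic.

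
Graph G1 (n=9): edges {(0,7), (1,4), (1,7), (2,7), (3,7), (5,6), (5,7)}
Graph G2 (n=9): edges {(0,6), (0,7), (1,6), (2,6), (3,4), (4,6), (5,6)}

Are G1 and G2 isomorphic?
Yes, isomorphic

The graphs are isomorphic.
One valid mapping φ: V(G1) → V(G2): 0→5, 1→0, 2→2, 3→1, 4→7, 5→4, 6→3, 7→6, 8→8

Verify φ preserves adjacency — for each edge of G1, its image is an edge of G2:
  (0,7) → (φ(0),φ(7)) = (5,6) ∈ E(G2) ✓
  (1,4) → (φ(1),φ(4)) = (0,7) ∈ E(G2) ✓
  (1,7) → (φ(1),φ(7)) = (0,6) ∈ E(G2) ✓
  (2,7) → (φ(2),φ(7)) = (2,6) ∈ E(G2) ✓
  (3,7) → (φ(3),φ(7)) = (1,6) ∈ E(G2) ✓
  (5,6) → (φ(5),φ(6)) = (3,4) ∈ E(G2) ✓
  (5,7) → (φ(5),φ(7)) = (4,6) ∈ E(G2) ✓
All 7 edges of G1 map to edges of G2, and |E(G1)| = |E(G2)| = 7, so φ is a bijection on edges as well as vertices. Hence G1 ≅ G2.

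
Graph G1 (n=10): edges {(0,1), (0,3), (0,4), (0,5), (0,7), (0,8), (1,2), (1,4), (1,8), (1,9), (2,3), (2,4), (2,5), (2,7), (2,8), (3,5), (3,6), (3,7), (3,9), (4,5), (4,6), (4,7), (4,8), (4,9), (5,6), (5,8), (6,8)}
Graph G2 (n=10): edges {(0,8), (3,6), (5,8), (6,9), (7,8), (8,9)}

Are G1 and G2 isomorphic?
No, not isomorphic

The graphs are NOT isomorphic.

Connected components of G1: 1 component(s) with vertex sets [[0, 1, 2, 3, 4, 5, 6, 7, 8, 9]], sizes [10].
Connected components of G2: 4 component(s) with vertex sets [[1], [2], [4], [0, 3, 5, 6, 7, 8, 9]], sizes [1, 1, 1, 7].
The number of connected components (and the multiset of component sizes) is an isomorphism invariant — an isomorphism maps each component of G1 bijectively onto a component of G2. Since G1 has 1 component(s) and G2 has 4, they cannot be isomorphic.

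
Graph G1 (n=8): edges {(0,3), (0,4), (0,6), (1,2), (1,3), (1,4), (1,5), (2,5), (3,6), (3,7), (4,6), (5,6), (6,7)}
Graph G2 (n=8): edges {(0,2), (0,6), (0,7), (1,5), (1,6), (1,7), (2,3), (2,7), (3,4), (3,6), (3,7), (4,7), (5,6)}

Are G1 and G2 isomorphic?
Yes, isomorphic

The graphs are isomorphic.
One valid mapping φ: V(G1) → V(G2): 0→2, 1→6, 2→5, 3→3, 4→0, 5→1, 6→7, 7→4

Verify φ preserves adjacency — for each edge of G1, its image is an edge of G2:
  (0,3) → (φ(0),φ(3)) = (2,3) ∈ E(G2) ✓
  (0,4) → (φ(0),φ(4)) = (0,2) ∈ E(G2) ✓
  (0,6) → (φ(0),φ(6)) = (2,7) ∈ E(G2) ✓
  (1,2) → (φ(1),φ(2)) = (5,6) ∈ E(G2) ✓
  (1,3) → (φ(1),φ(3)) = (3,6) ∈ E(G2) ✓
  (1,4) → (φ(1),φ(4)) = (0,6) ∈ E(G2) ✓
  (1,5) → (φ(1),φ(5)) = (1,6) ∈ E(G2) ✓
  (2,5) → (φ(2),φ(5)) = (1,5) ∈ E(G2) ✓
  (3,6) → (φ(3),φ(6)) = (3,7) ∈ E(G2) ✓
  (3,7) → (φ(3),φ(7)) = (3,4) ∈ E(G2) ✓
  (4,6) → (φ(4),φ(6)) = (0,7) ∈ E(G2) ✓
  (5,6) → (φ(5),φ(6)) = (1,7) ∈ E(G2) ✓
  (6,7) → (φ(6),φ(7)) = (4,7) ∈ E(G2) ✓
All 13 edges of G1 map to edges of G2, and |E(G1)| = |E(G2)| = 13, so φ is a bijection on edges as well as vertices. Hence G1 ≅ G2.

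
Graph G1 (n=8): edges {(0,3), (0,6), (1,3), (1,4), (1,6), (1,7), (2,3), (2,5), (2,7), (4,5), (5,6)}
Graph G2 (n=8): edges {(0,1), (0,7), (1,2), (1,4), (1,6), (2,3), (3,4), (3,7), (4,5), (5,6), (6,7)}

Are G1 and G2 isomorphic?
Yes, isomorphic

The graphs are isomorphic.
One valid mapping φ: V(G1) → V(G2): 0→5, 1→1, 2→7, 3→6, 4→2, 5→3, 6→4, 7→0

Verify φ preserves adjacency — for each edge of G1, its image is an edge of G2:
  (0,3) → (φ(0),φ(3)) = (5,6) ∈ E(G2) ✓
  (0,6) → (φ(0),φ(6)) = (4,5) ∈ E(G2) ✓
  (1,3) → (φ(1),φ(3)) = (1,6) ∈ E(G2) ✓
  (1,4) → (φ(1),φ(4)) = (1,2) ∈ E(G2) ✓
  (1,6) → (φ(1),φ(6)) = (1,4) ∈ E(G2) ✓
  (1,7) → (φ(1),φ(7)) = (0,1) ∈ E(G2) ✓
  (2,3) → (φ(2),φ(3)) = (6,7) ∈ E(G2) ✓
  (2,5) → (φ(2),φ(5)) = (3,7) ∈ E(G2) ✓
  (2,7) → (φ(2),φ(7)) = (0,7) ∈ E(G2) ✓
  (4,5) → (φ(4),φ(5)) = (2,3) ∈ E(G2) ✓
  (5,6) → (φ(5),φ(6)) = (3,4) ∈ E(G2) ✓
All 11 edges of G1 map to edges of G2, and |E(G1)| = |E(G2)| = 11, so φ is a bijection on edges as well as vertices. Hence G1 ≅ G2.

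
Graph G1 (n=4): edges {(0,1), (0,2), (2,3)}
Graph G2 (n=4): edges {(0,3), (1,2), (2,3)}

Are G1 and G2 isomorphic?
Yes, isomorphic

The graphs are isomorphic.
One valid mapping φ: V(G1) → V(G2): 0→3, 1→0, 2→2, 3→1

Verify φ preserves adjacency — for each edge of G1, its image is an edge of G2:
  (0,1) → (φ(0),φ(1)) = (0,3) ∈ E(G2) ✓
  (0,2) → (φ(0),φ(2)) = (2,3) ∈ E(G2) ✓
  (2,3) → (φ(2),φ(3)) = (1,2) ∈ E(G2) ✓
All 3 edges of G1 map to edges of G2, and |E(G1)| = |E(G2)| = 3, so φ is a bijection on edges as well as vertices. Hence G1 ≅ G2.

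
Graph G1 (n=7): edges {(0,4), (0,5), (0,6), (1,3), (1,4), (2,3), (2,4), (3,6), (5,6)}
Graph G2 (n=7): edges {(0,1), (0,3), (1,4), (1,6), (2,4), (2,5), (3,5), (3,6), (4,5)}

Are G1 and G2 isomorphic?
Yes, isomorphic

The graphs are isomorphic.
One valid mapping φ: V(G1) → V(G2): 0→5, 1→6, 2→0, 3→1, 4→3, 5→2, 6→4

Verify φ preserves adjacency — for each edge of G1, its image is an edge of G2:
  (0,4) → (φ(0),φ(4)) = (3,5) ∈ E(G2) ✓
  (0,5) → (φ(0),φ(5)) = (2,5) ∈ E(G2) ✓
  (0,6) → (φ(0),φ(6)) = (4,5) ∈ E(G2) ✓
  (1,3) → (φ(1),φ(3)) = (1,6) ∈ E(G2) ✓
  (1,4) → (φ(1),φ(4)) = (3,6) ∈ E(G2) ✓
  (2,3) → (φ(2),φ(3)) = (0,1) ∈ E(G2) ✓
  (2,4) → (φ(2),φ(4)) = (0,3) ∈ E(G2) ✓
  (3,6) → (φ(3),φ(6)) = (1,4) ∈ E(G2) ✓
  (5,6) → (φ(5),φ(6)) = (2,4) ∈ E(G2) ✓
All 9 edges of G1 map to edges of G2, and |E(G1)| = |E(G2)| = 9, so φ is a bijection on edges as well as vertices. Hence G1 ≅ G2.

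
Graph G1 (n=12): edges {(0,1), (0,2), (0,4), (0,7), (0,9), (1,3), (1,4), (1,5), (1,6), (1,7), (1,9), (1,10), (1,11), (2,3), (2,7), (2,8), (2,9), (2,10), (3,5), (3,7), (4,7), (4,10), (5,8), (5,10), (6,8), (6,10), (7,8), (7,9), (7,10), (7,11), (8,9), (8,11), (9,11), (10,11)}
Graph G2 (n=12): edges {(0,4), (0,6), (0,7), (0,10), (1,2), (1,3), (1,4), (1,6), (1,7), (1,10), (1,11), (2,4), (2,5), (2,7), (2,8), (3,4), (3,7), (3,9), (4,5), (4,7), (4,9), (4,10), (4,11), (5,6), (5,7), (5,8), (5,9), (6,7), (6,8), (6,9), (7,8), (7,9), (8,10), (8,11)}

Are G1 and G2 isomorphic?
Yes, isomorphic

The graphs are isomorphic.
One valid mapping φ: V(G1) → V(G2): 0→9, 1→4, 2→6, 3→0, 4→3, 5→10, 6→11, 7→7, 8→8, 9→5, 10→1, 11→2

Verify φ preserves adjacency — for each edge of G1, its image is an edge of G2:
  (0,1) → (φ(0),φ(1)) = (4,9) ∈ E(G2) ✓
  (0,2) → (φ(0),φ(2)) = (6,9) ∈ E(G2) ✓
  (0,4) → (φ(0),φ(4)) = (3,9) ∈ E(G2) ✓
  (0,7) → (φ(0),φ(7)) = (7,9) ∈ E(G2) ✓
  (0,9) → (φ(0),φ(9)) = (5,9) ∈ E(G2) ✓
  (1,3) → (φ(1),φ(3)) = (0,4) ∈ E(G2) ✓
  (1,4) → (φ(1),φ(4)) = (3,4) ∈ E(G2) ✓
  (1,5) → (φ(1),φ(5)) = (4,10) ∈ E(G2) ✓
  (1,6) → (φ(1),φ(6)) = (4,11) ∈ E(G2) ✓
  (1,7) → (φ(1),φ(7)) = (4,7) ∈ E(G2) ✓
  (1,9) → (φ(1),φ(9)) = (4,5) ∈ E(G2) ✓
  (1,10) → (φ(1),φ(10)) = (1,4) ∈ E(G2) ✓
  (1,11) → (φ(1),φ(11)) = (2,4) ∈ E(G2) ✓
  (2,3) → (φ(2),φ(3)) = (0,6) ∈ E(G2) ✓
  (2,7) → (φ(2),φ(7)) = (6,7) ∈ E(G2) ✓
  (2,8) → (φ(2),φ(8)) = (6,8) ∈ E(G2) ✓
  (2,9) → (φ(2),φ(9)) = (5,6) ∈ E(G2) ✓
  (2,10) → (φ(2),φ(10)) = (1,6) ∈ E(G2) ✓
  (3,5) → (φ(3),φ(5)) = (0,10) ∈ E(G2) ✓
  (3,7) → (φ(3),φ(7)) = (0,7) ∈ E(G2) ✓
  (4,7) → (φ(4),φ(7)) = (3,7) ∈ E(G2) ✓
  (4,10) → (φ(4),φ(10)) = (1,3) ∈ E(G2) ✓
  (5,8) → (φ(5),φ(8)) = (8,10) ∈ E(G2) ✓
  (5,10) → (φ(5),φ(10)) = (1,10) ∈ E(G2) ✓
  (6,8) → (φ(6),φ(8)) = (8,11) ∈ E(G2) ✓
  (6,10) → (φ(6),φ(10)) = (1,11) ∈ E(G2) ✓
  (7,8) → (φ(7),φ(8)) = (7,8) ∈ E(G2) ✓
  (7,9) → (φ(7),φ(9)) = (5,7) ∈ E(G2) ✓
  (7,10) → (φ(7),φ(10)) = (1,7) ∈ E(G2) ✓
  (7,11) → (φ(7),φ(11)) = (2,7) ∈ E(G2) ✓
  (8,9) → (φ(8),φ(9)) = (5,8) ∈ E(G2) ✓
  (8,11) → (φ(8),φ(11)) = (2,8) ∈ E(G2) ✓
  (9,11) → (φ(9),φ(11)) = (2,5) ∈ E(G2) ✓
  (10,11) → (φ(10),φ(11)) = (1,2) ∈ E(G2) ✓
All 34 edges of G1 map to edges of G2, and |E(G1)| = |E(G2)| = 34, so φ is a bijection on edges as well as vertices. Hence G1 ≅ G2.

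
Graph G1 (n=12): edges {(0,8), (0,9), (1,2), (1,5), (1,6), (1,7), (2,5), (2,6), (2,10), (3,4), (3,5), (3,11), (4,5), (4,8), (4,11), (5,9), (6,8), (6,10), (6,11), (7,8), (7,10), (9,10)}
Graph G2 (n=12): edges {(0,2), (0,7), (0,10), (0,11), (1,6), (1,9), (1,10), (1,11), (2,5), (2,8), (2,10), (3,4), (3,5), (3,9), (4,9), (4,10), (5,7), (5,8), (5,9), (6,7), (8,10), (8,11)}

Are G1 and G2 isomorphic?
Yes, isomorphic

The graphs are isomorphic.
One valid mapping φ: V(G1) → V(G2): 0→6, 1→8, 2→2, 3→3, 4→9, 5→5, 6→10, 7→11, 8→1, 9→7, 10→0, 11→4

Verify φ preserves adjacency — for each edge of G1, its image is an edge of G2:
  (0,8) → (φ(0),φ(8)) = (1,6) ∈ E(G2) ✓
  (0,9) → (φ(0),φ(9)) = (6,7) ∈ E(G2) ✓
  (1,2) → (φ(1),φ(2)) = (2,8) ∈ E(G2) ✓
  (1,5) → (φ(1),φ(5)) = (5,8) ∈ E(G2) ✓
  (1,6) → (φ(1),φ(6)) = (8,10) ∈ E(G2) ✓
  (1,7) → (φ(1),φ(7)) = (8,11) ∈ E(G2) ✓
  (2,5) → (φ(2),φ(5)) = (2,5) ∈ E(G2) ✓
  (2,6) → (φ(2),φ(6)) = (2,10) ∈ E(G2) ✓
  (2,10) → (φ(2),φ(10)) = (0,2) ∈ E(G2) ✓
  (3,4) → (φ(3),φ(4)) = (3,9) ∈ E(G2) ✓
  (3,5) → (φ(3),φ(5)) = (3,5) ∈ E(G2) ✓
  (3,11) → (φ(3),φ(11)) = (3,4) ∈ E(G2) ✓
  (4,5) → (φ(4),φ(5)) = (5,9) ∈ E(G2) ✓
  (4,8) → (φ(4),φ(8)) = (1,9) ∈ E(G2) ✓
  (4,11) → (φ(4),φ(11)) = (4,9) ∈ E(G2) ✓
  (5,9) → (φ(5),φ(9)) = (5,7) ∈ E(G2) ✓
  (6,8) → (φ(6),φ(8)) = (1,10) ∈ E(G2) ✓
  (6,10) → (φ(6),φ(10)) = (0,10) ∈ E(G2) ✓
  (6,11) → (φ(6),φ(11)) = (4,10) ∈ E(G2) ✓
  (7,8) → (φ(7),φ(8)) = (1,11) ∈ E(G2) ✓
  (7,10) → (φ(7),φ(10)) = (0,11) ∈ E(G2) ✓
  (9,10) → (φ(9),φ(10)) = (0,7) ∈ E(G2) ✓
All 22 edges of G1 map to edges of G2, and |E(G1)| = |E(G2)| = 22, so φ is a bijection on edges as well as vertices. Hence G1 ≅ G2.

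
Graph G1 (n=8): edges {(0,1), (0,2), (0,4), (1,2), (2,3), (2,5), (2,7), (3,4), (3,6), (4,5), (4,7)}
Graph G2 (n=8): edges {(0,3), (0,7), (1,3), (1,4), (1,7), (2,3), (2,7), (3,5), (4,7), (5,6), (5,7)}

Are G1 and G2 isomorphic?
Yes, isomorphic

The graphs are isomorphic.
One valid mapping φ: V(G1) → V(G2): 0→1, 1→4, 2→7, 3→5, 4→3, 5→0, 6→6, 7→2

Verify φ preserves adjacency — for each edge of G1, its image is an edge of G2:
  (0,1) → (φ(0),φ(1)) = (1,4) ∈ E(G2) ✓
  (0,2) → (φ(0),φ(2)) = (1,7) ∈ E(G2) ✓
  (0,4) → (φ(0),φ(4)) = (1,3) ∈ E(G2) ✓
  (1,2) → (φ(1),φ(2)) = (4,7) ∈ E(G2) ✓
  (2,3) → (φ(2),φ(3)) = (5,7) ∈ E(G2) ✓
  (2,5) → (φ(2),φ(5)) = (0,7) ∈ E(G2) ✓
  (2,7) → (φ(2),φ(7)) = (2,7) ∈ E(G2) ✓
  (3,4) → (φ(3),φ(4)) = (3,5) ∈ E(G2) ✓
  (3,6) → (φ(3),φ(6)) = (5,6) ∈ E(G2) ✓
  (4,5) → (φ(4),φ(5)) = (0,3) ∈ E(G2) ✓
  (4,7) → (φ(4),φ(7)) = (2,3) ∈ E(G2) ✓
All 11 edges of G1 map to edges of G2, and |E(G1)| = |E(G2)| = 11, so φ is a bijection on edges as well as vertices. Hence G1 ≅ G2.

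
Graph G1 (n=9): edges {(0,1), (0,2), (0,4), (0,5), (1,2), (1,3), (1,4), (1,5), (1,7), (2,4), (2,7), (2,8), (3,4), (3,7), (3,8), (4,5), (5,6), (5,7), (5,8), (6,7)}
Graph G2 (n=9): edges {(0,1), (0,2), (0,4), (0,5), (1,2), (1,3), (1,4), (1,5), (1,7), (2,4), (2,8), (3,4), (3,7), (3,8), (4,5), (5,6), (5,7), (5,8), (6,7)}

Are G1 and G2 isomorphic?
No, not isomorphic

The graphs are NOT isomorphic.

Counting edges: G1 has 20 edge(s); G2 has 19 edge(s).
Edge count is an isomorphism invariant (a bijection on vertices induces a bijection on edges), so differing edge counts rule out isomorphism.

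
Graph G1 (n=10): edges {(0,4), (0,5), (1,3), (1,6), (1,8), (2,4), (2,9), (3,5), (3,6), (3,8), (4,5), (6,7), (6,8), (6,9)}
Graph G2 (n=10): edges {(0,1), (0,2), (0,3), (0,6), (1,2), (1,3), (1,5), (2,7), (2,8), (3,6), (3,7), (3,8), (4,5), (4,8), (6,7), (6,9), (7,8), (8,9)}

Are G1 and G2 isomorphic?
No, not isomorphic

The graphs are NOT isomorphic.

Degrees in G1: deg(0)=2, deg(1)=3, deg(2)=2, deg(3)=4, deg(4)=3, deg(5)=3, deg(6)=5, deg(7)=1, deg(8)=3, deg(9)=2.
Sorted degree sequence of G1: [5, 4, 3, 3, 3, 3, 2, 2, 2, 1].
Degrees in G2: deg(0)=4, deg(1)=4, deg(2)=4, deg(3)=5, deg(4)=2, deg(5)=2, deg(6)=4, deg(7)=4, deg(8)=5, deg(9)=2.
Sorted degree sequence of G2: [5, 5, 4, 4, 4, 4, 4, 2, 2, 2].
The (sorted) degree sequence is an isomorphism invariant, so since G1 and G2 have different degree sequences they cannot be isomorphic.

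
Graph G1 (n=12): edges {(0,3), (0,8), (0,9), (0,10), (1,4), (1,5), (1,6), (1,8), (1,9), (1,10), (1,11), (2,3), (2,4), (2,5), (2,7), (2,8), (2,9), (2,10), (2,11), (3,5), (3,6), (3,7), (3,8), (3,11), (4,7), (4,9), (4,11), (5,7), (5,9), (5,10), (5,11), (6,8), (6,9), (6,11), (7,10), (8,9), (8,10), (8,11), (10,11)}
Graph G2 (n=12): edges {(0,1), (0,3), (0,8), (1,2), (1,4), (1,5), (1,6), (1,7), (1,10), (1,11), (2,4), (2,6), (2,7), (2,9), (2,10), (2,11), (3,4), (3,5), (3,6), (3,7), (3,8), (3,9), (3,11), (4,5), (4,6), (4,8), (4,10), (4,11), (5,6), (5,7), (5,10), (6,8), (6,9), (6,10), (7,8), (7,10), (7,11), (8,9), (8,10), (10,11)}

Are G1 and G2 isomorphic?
No, not isomorphic

The graphs are NOT isomorphic.

Degrees in G1: deg(0)=4, deg(1)=7, deg(2)=8, deg(3)=7, deg(4)=5, deg(5)=7, deg(6)=5, deg(7)=5, deg(8)=8, deg(9)=7, deg(10)=7, deg(11)=8.
Sorted degree sequence of G1: [8, 8, 8, 7, 7, 7, 7, 7, 5, 5, 5, 4].
Degrees in G2: deg(0)=3, deg(1)=8, deg(2)=7, deg(3)=8, deg(4)=8, deg(5)=6, deg(6)=8, deg(7)=7, deg(8)=7, deg(9)=4, deg(10)=8, deg(11)=6.
Sorted degree sequence of G2: [8, 8, 8, 8, 8, 7, 7, 7, 6, 6, 4, 3].
The (sorted) degree sequence is an isomorphism invariant, so since G1 and G2 have different degree sequences they cannot be isomorphic.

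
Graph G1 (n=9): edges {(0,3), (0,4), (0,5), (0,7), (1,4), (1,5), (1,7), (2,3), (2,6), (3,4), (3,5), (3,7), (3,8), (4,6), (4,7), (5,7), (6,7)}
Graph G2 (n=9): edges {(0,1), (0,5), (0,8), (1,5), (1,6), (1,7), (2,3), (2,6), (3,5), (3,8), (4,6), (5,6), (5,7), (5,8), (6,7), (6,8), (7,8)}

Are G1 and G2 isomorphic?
Yes, isomorphic

The graphs are isomorphic.
One valid mapping φ: V(G1) → V(G2): 0→7, 1→0, 2→2, 3→6, 4→8, 5→1, 6→3, 7→5, 8→4

Verify φ preserves adjacency — for each edge of G1, its image is an edge of G2:
  (0,3) → (φ(0),φ(3)) = (6,7) ∈ E(G2) ✓
  (0,4) → (φ(0),φ(4)) = (7,8) ∈ E(G2) ✓
  (0,5) → (φ(0),φ(5)) = (1,7) ∈ E(G2) ✓
  (0,7) → (φ(0),φ(7)) = (5,7) ∈ E(G2) ✓
  (1,4) → (φ(1),φ(4)) = (0,8) ∈ E(G2) ✓
  (1,5) → (φ(1),φ(5)) = (0,1) ∈ E(G2) ✓
  (1,7) → (φ(1),φ(7)) = (0,5) ∈ E(G2) ✓
  (2,3) → (φ(2),φ(3)) = (2,6) ∈ E(G2) ✓
  (2,6) → (φ(2),φ(6)) = (2,3) ∈ E(G2) ✓
  (3,4) → (φ(3),φ(4)) = (6,8) ∈ E(G2) ✓
  (3,5) → (φ(3),φ(5)) = (1,6) ∈ E(G2) ✓
  (3,7) → (φ(3),φ(7)) = (5,6) ∈ E(G2) ✓
  (3,8) → (φ(3),φ(8)) = (4,6) ∈ E(G2) ✓
  (4,6) → (φ(4),φ(6)) = (3,8) ∈ E(G2) ✓
  (4,7) → (φ(4),φ(7)) = (5,8) ∈ E(G2) ✓
  (5,7) → (φ(5),φ(7)) = (1,5) ∈ E(G2) ✓
  (6,7) → (φ(6),φ(7)) = (3,5) ∈ E(G2) ✓
All 17 edges of G1 map to edges of G2, and |E(G1)| = |E(G2)| = 17, so φ is a bijection on edges as well as vertices. Hence G1 ≅ G2.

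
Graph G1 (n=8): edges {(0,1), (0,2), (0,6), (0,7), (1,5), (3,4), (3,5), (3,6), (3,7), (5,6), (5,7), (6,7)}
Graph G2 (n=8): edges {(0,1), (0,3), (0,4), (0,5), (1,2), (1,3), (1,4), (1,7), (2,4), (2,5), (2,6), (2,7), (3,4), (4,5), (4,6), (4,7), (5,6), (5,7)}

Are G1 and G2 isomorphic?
No, not isomorphic

The graphs are NOT isomorphic.

Counting triangles (3-cliques): G1 has 5, G2 has 15.
Triangle count is an isomorphism invariant, so differing triangle counts rule out isomorphism.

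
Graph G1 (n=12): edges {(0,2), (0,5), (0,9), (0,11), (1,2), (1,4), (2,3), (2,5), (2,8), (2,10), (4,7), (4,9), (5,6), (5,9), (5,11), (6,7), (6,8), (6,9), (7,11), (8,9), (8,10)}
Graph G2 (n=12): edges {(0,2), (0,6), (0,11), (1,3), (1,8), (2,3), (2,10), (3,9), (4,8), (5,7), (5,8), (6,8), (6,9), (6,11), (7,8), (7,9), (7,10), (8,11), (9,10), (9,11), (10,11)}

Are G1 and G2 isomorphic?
Yes, isomorphic

The graphs are isomorphic.
One valid mapping φ: V(G1) → V(G2): 0→6, 1→1, 2→8, 3→4, 4→3, 5→11, 6→10, 7→2, 8→7, 9→9, 10→5, 11→0

Verify φ preserves adjacency — for each edge of G1, its image is an edge of G2:
  (0,2) → (φ(0),φ(2)) = (6,8) ∈ E(G2) ✓
  (0,5) → (φ(0),φ(5)) = (6,11) ∈ E(G2) ✓
  (0,9) → (φ(0),φ(9)) = (6,9) ∈ E(G2) ✓
  (0,11) → (φ(0),φ(11)) = (0,6) ∈ E(G2) ✓
  (1,2) → (φ(1),φ(2)) = (1,8) ∈ E(G2) ✓
  (1,4) → (φ(1),φ(4)) = (1,3) ∈ E(G2) ✓
  (2,3) → (φ(2),φ(3)) = (4,8) ∈ E(G2) ✓
  (2,5) → (φ(2),φ(5)) = (8,11) ∈ E(G2) ✓
  (2,8) → (φ(2),φ(8)) = (7,8) ∈ E(G2) ✓
  (2,10) → (φ(2),φ(10)) = (5,8) ∈ E(G2) ✓
  (4,7) → (φ(4),φ(7)) = (2,3) ∈ E(G2) ✓
  (4,9) → (φ(4),φ(9)) = (3,9) ∈ E(G2) ✓
  (5,6) → (φ(5),φ(6)) = (10,11) ∈ E(G2) ✓
  (5,9) → (φ(5),φ(9)) = (9,11) ∈ E(G2) ✓
  (5,11) → (φ(5),φ(11)) = (0,11) ∈ E(G2) ✓
  (6,7) → (φ(6),φ(7)) = (2,10) ∈ E(G2) ✓
  (6,8) → (φ(6),φ(8)) = (7,10) ∈ E(G2) ✓
  (6,9) → (φ(6),φ(9)) = (9,10) ∈ E(G2) ✓
  (7,11) → (φ(7),φ(11)) = (0,2) ∈ E(G2) ✓
  (8,9) → (φ(8),φ(9)) = (7,9) ∈ E(G2) ✓
  (8,10) → (φ(8),φ(10)) = (5,7) ∈ E(G2) ✓
All 21 edges of G1 map to edges of G2, and |E(G1)| = |E(G2)| = 21, so φ is a bijection on edges as well as vertices. Hence G1 ≅ G2.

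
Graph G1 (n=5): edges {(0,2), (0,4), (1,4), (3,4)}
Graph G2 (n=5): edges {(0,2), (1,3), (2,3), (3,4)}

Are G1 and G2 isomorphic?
Yes, isomorphic

The graphs are isomorphic.
One valid mapping φ: V(G1) → V(G2): 0→2, 1→1, 2→0, 3→4, 4→3

Verify φ preserves adjacency — for each edge of G1, its image is an edge of G2:
  (0,2) → (φ(0),φ(2)) = (0,2) ∈ E(G2) ✓
  (0,4) → (φ(0),φ(4)) = (2,3) ∈ E(G2) ✓
  (1,4) → (φ(1),φ(4)) = (1,3) ∈ E(G2) ✓
  (3,4) → (φ(3),φ(4)) = (3,4) ∈ E(G2) ✓
All 4 edges of G1 map to edges of G2, and |E(G1)| = |E(G2)| = 4, so φ is a bijection on edges as well as vertices. Hence G1 ≅ G2.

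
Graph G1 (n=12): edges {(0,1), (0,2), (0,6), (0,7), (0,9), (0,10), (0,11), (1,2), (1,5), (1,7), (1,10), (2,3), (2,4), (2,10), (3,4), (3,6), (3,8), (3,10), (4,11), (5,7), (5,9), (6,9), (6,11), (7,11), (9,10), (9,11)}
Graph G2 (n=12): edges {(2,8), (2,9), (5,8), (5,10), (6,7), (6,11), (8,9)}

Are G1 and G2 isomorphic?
No, not isomorphic

The graphs are NOT isomorphic.

Connected components of G1: 1 component(s) with vertex sets [[0, 1, 2, 3, 4, 5, 6, 7, 8, 9, 10, 11]], sizes [12].
Connected components of G2: 6 component(s) with vertex sets [[0], [1], [3], [4], [6, 7, 11], [2, 5, 8, 9, 10]], sizes [1, 1, 1, 1, 3, 5].
The number of connected components (and the multiset of component sizes) is an isomorphism invariant — an isomorphism maps each component of G1 bijectively onto a component of G2. Since G1 has 1 component(s) and G2 has 6, they cannot be isomorphic.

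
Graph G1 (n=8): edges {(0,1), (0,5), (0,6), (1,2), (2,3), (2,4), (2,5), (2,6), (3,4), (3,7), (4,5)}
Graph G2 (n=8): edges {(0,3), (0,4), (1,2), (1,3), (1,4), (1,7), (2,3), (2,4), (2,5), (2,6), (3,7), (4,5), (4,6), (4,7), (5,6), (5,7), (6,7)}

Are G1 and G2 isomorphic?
No, not isomorphic

The graphs are NOT isomorphic.

Degrees in G1: deg(0)=3, deg(1)=2, deg(2)=5, deg(3)=3, deg(4)=3, deg(5)=3, deg(6)=2, deg(7)=1.
Sorted degree sequence of G1: [5, 3, 3, 3, 3, 2, 2, 1].
Degrees in G2: deg(0)=2, deg(1)=4, deg(2)=5, deg(3)=4, deg(4)=6, deg(5)=4, deg(6)=4, deg(7)=5.
Sorted degree sequence of G2: [6, 5, 5, 4, 4, 4, 4, 2].
The (sorted) degree sequence is an isomorphism invariant, so since G1 and G2 have different degree sequences they cannot be isomorphic.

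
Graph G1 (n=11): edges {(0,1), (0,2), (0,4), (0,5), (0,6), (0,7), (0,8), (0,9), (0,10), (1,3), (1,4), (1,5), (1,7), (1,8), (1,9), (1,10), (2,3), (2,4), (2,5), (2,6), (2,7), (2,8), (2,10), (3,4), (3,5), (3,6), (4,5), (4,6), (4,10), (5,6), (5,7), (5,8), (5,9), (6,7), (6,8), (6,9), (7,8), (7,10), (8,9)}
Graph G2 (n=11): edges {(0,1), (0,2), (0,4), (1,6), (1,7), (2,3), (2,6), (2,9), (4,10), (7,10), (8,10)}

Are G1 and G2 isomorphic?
No, not isomorphic

The graphs are NOT isomorphic.

Connected components of G1: 1 component(s) with vertex sets [[0, 1, 2, 3, 4, 5, 6, 7, 8, 9, 10]], sizes [11].
Connected components of G2: 2 component(s) with vertex sets [[5], [0, 1, 2, 3, 4, 6, 7, 8, 9, 10]], sizes [1, 10].
The number of connected components (and the multiset of component sizes) is an isomorphism invariant — an isomorphism maps each component of G1 bijectively onto a component of G2. Since G1 has 1 component(s) and G2 has 2, they cannot be isomorphic.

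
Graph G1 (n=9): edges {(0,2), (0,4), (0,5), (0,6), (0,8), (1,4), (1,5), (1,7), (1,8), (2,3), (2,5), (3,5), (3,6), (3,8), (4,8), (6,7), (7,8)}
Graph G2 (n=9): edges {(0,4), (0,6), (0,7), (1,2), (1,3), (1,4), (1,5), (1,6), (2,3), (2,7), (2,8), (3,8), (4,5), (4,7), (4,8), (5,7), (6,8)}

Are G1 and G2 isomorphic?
Yes, isomorphic

The graphs are isomorphic.
One valid mapping φ: V(G1) → V(G2): 0→1, 1→7, 2→3, 3→8, 4→5, 5→2, 6→6, 7→0, 8→4

Verify φ preserves adjacency — for each edge of G1, its image is an edge of G2:
  (0,2) → (φ(0),φ(2)) = (1,3) ∈ E(G2) ✓
  (0,4) → (φ(0),φ(4)) = (1,5) ∈ E(G2) ✓
  (0,5) → (φ(0),φ(5)) = (1,2) ∈ E(G2) ✓
  (0,6) → (φ(0),φ(6)) = (1,6) ∈ E(G2) ✓
  (0,8) → (φ(0),φ(8)) = (1,4) ∈ E(G2) ✓
  (1,4) → (φ(1),φ(4)) = (5,7) ∈ E(G2) ✓
  (1,5) → (φ(1),φ(5)) = (2,7) ∈ E(G2) ✓
  (1,7) → (φ(1),φ(7)) = (0,7) ∈ E(G2) ✓
  (1,8) → (φ(1),φ(8)) = (4,7) ∈ E(G2) ✓
  (2,3) → (φ(2),φ(3)) = (3,8) ∈ E(G2) ✓
  (2,5) → (φ(2),φ(5)) = (2,3) ∈ E(G2) ✓
  (3,5) → (φ(3),φ(5)) = (2,8) ∈ E(G2) ✓
  (3,6) → (φ(3),φ(6)) = (6,8) ∈ E(G2) ✓
  (3,8) → (φ(3),φ(8)) = (4,8) ∈ E(G2) ✓
  (4,8) → (φ(4),φ(8)) = (4,5) ∈ E(G2) ✓
  (6,7) → (φ(6),φ(7)) = (0,6) ∈ E(G2) ✓
  (7,8) → (φ(7),φ(8)) = (0,4) ∈ E(G2) ✓
All 17 edges of G1 map to edges of G2, and |E(G1)| = |E(G2)| = 17, so φ is a bijection on edges as well as vertices. Hence G1 ≅ G2.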